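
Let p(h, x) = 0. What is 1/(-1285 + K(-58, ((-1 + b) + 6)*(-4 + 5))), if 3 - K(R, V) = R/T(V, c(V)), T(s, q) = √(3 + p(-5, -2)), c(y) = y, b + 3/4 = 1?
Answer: -1923/2463604 - 29*√3/2463604 ≈ -0.00080095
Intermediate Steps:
b = ¼ (b = -¾ + 1 = ¼ ≈ 0.25000)
T(s, q) = √3 (T(s, q) = √(3 + 0) = √3)
K(R, V) = 3 - R*√3/3 (K(R, V) = 3 - R/(√3) = 3 - R*√3/3)
1/(-1285 + K(-58, ((-1 + b) + 6)*(-4 + 5))) = 1/(-1285 + (3 - ⅓*(-58)*√3)) = 1/(-1285 + (3 + 58*√3/3)) = 1/(-1282 + 58*√3/3)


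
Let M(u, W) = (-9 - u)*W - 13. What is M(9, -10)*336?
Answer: 56112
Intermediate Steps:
M(u, W) = -13 + W*(-9 - u) (M(u, W) = W*(-9 - u) - 13 = -13 + W*(-9 - u))
M(9, -10)*336 = (-13 - 9*(-10) - 1*(-10)*9)*336 = (-13 + 90 + 90)*336 = 167*336 = 56112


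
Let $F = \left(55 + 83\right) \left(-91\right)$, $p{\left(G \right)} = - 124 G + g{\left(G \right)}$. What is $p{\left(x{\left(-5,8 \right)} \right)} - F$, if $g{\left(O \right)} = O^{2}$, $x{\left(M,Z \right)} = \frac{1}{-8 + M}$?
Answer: $\frac{2123915}{169} \approx 12568.0$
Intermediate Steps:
$p{\left(G \right)} = G^{2} - 124 G$ ($p{\left(G \right)} = - 124 G + G^{2} = G^{2} - 124 G$)
$F = -12558$ ($F = 138 \left(-91\right) = -12558$)
$p{\left(x{\left(-5,8 \right)} \right)} - F = \frac{-124 + \frac{1}{-8 - 5}}{-8 - 5} - -12558 = \frac{-124 + \frac{1}{-13}}{-13} + 12558 = - \frac{-124 - \frac{1}{13}}{13} + 12558 = \left(- \frac{1}{13}\right) \left(- \frac{1613}{13}\right) + 12558 = \frac{1613}{169} + 12558 = \frac{2123915}{169}$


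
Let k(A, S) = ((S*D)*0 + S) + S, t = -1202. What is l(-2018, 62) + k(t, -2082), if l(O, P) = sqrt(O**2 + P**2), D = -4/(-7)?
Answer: -4164 + 2*sqrt(1019042) ≈ -2145.0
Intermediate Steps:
D = 4/7 (D = -4*(-1/7) = 4/7 ≈ 0.57143)
k(A, S) = 2*S (k(A, S) = ((S*(4/7))*0 + S) + S = ((4*S/7)*0 + S) + S = (0 + S) + S = S + S = 2*S)
l(-2018, 62) + k(t, -2082) = sqrt((-2018)**2 + 62**2) + 2*(-2082) = sqrt(4072324 + 3844) - 4164 = sqrt(4076168) - 4164 = 2*sqrt(1019042) - 4164 = -4164 + 2*sqrt(1019042)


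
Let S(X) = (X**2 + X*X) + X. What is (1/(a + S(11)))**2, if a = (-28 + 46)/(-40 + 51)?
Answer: 121/7845601 ≈ 1.5423e-5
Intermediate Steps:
S(X) = X + 2*X**2 (S(X) = (X**2 + X**2) + X = 2*X**2 + X = X + 2*X**2)
a = 18/11 ≈ 1.6364
(1/(a + S(11)))**2 = (1/(18/11 + 11*(1 + 2*11)))**2 = (1/(18/11 + 11*(1 + 22)))**2 = (1/(18/11 + 11*23))**2 = (1/(18/11 + 253))**2 = (1/(2801/11))**2 = (11/2801)**2 = 121/7845601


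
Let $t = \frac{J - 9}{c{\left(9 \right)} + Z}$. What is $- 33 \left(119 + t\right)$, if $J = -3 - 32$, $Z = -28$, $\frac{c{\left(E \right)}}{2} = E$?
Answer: $- \frac{20361}{5} \approx -4072.2$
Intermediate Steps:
$c{\left(E \right)} = 2 E$
$J = -35$
$t = \frac{22}{5}$ ($t = \frac{-35 - 9}{2 \cdot 9 - 28} = - \frac{44}{18 - 28} = - \frac{44}{-10} = \left(-44\right) \left(- \frac{1}{10}\right) = \frac{22}{5} \approx 4.4$)
$- 33 \left(119 + t\right) = - 33 \left(119 + \frac{22}{5}\right) = \left(-33\right) \frac{617}{5} = - \frac{20361}{5}$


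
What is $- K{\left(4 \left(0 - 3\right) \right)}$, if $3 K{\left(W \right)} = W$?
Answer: $4$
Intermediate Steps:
$K{\left(W \right)} = \frac{W}{3}$
$- K{\left(4 \left(0 - 3\right) \right)} = - \frac{4 \left(0 - 3\right)}{3} = - \frac{4 \left(-3\right)}{3} = - \frac{-12}{3} = \left(-1\right) \left(-4\right) = 4$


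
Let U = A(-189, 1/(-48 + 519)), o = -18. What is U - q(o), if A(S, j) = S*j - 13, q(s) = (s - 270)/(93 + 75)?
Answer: -12844/1099 ≈ -11.687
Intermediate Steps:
q(s) = -45/28 + s/168 (q(s) = (-270 + s)/168 = (-270 + s)*(1/168) = -45/28 + s/168)
A(S, j) = -13 + S*j
U = -2104/157 (U = -13 - 189/(-48 + 519) = -13 - 189/471 = -13 - 189*1/471 = -13 - 63/157 = -2104/157 ≈ -13.401)
U - q(o) = -2104/157 - (-45/28 + (1/168)*(-18)) = -2104/157 - (-45/28 - 3/28) = -2104/157 - 1*(-12/7) = -2104/157 + 12/7 = -12844/1099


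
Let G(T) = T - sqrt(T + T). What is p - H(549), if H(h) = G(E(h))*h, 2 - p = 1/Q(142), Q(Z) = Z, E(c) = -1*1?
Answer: 78241/142 + 549*I*sqrt(2) ≈ 550.99 + 776.4*I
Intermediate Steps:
E(c) = -1
G(T) = T - sqrt(2)*sqrt(T) (G(T) = T - sqrt(2*T) = T - sqrt(2)*sqrt(T))
p = 283/142 (p = 2 - 1/142 = 283/142 ≈ 1.9930)
H(h) = h*(-1 - I*sqrt(2)) (H(h) = (-1 - sqrt(2)*sqrt(-1))*h = (-1 - sqrt(2)*I)*h = (-1 - I*sqrt(2))*h = h*(-1 - I*sqrt(2)))
p - H(549) = 283/142 - (-1)*549*(1 + I*sqrt(2)) = 283/142 - (-549 - 549*I*sqrt(2)) = 283/142 + (549 + 549*I*sqrt(2)) = 78241/142 + 549*I*sqrt(2)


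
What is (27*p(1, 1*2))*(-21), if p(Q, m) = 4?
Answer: -2268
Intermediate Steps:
(27*p(1, 1*2))*(-21) = (27*4)*(-21) = 108*(-21) = -2268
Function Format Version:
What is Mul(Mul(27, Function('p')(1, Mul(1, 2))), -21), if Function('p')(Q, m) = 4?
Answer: -2268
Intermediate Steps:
Mul(Mul(27, Function('p')(1, Mul(1, 2))), -21) = Mul(Mul(27, 4), -21) = Mul(108, -21) = -2268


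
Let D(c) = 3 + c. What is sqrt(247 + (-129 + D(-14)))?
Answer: sqrt(107) ≈ 10.344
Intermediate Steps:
sqrt(247 + (-129 + D(-14))) = sqrt(247 + (-129 + (3 - 14))) = sqrt(247 + (-129 - 11)) = sqrt(247 - 140) = sqrt(107)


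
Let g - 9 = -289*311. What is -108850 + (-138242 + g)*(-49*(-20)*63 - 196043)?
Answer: 30636017086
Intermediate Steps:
g = -89870 (g = 9 - 289*311 = 9 - 89879 = -89870)
-108850 + (-138242 + g)*(-49*(-20)*63 - 196043) = -108850 + (-138242 - 89870)*(-49*(-20)*63 - 196043) = -108850 - 228112*(980*63 - 196043) = -108850 - 228112*(61740 - 196043) = -108850 - 228112*(-134303) = -108850 + 30636125936 = 30636017086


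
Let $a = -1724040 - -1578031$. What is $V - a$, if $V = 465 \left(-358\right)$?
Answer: $-20461$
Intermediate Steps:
$V = -166470$
$a = -146009$ ($a = -1724040 + 1578031 = -146009$)
$V - a = -166470 - -146009 = -166470 + 146009 = -20461$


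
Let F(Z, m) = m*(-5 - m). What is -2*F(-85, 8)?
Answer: 208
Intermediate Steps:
-2*F(-85, 8) = -(-2)*8*(5 + 8) = -(-2)*8*13 = -2*(-104) = 208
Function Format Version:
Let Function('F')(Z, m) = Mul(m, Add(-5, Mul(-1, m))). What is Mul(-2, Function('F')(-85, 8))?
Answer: 208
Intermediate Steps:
Mul(-2, Function('F')(-85, 8)) = Mul(-2, Mul(-1, 8, Add(5, 8))) = Mul(-2, Mul(-1, 8, 13)) = Mul(-2, -104) = 208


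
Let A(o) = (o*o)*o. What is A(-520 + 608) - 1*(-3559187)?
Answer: 4240659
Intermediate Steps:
A(o) = o**3 (A(o) = o**2*o = o**3)
A(-520 + 608) - 1*(-3559187) = (-520 + 608)**3 - 1*(-3559187) = 88**3 + 3559187 = 681472 + 3559187 = 4240659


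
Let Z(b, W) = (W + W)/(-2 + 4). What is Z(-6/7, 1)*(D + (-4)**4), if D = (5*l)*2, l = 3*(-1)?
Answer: 226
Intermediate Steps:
l = -3
Z(b, W) = W (Z(b, W) = (2*W)/2 = (2*W)*(1/2) = W)
D = -30 (D = (5*(-3))*2 = -15*2 = -30)
Z(-6/7, 1)*(D + (-4)**4) = 1*(-30 + (-4)**4) = 1*(-30 + 256) = 1*226 = 226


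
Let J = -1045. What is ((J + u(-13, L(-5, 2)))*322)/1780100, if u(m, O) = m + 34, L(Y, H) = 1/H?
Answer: -11776/63575 ≈ -0.18523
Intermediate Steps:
u(m, O) = 34 + m
((J + u(-13, L(-5, 2)))*322)/1780100 = ((-1045 + (34 - 13))*322)/1780100 = ((-1045 + 21)*322)*(1/1780100) = -1024*322*(1/1780100) = -329728*1/1780100 = -11776/63575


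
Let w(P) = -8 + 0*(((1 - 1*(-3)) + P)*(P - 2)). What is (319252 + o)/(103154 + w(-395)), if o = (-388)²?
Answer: 234898/51573 ≈ 4.5547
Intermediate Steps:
o = 150544
w(P) = -8 (w(P) = -8 + 0*(((1 + 3) + P)*(-2 + P)) = -8 + 0*((4 + P)*(-2 + P)) = -8 + 0*((-2 + P)*(4 + P)) = -8 + 0 = -8)
(319252 + o)/(103154 + w(-395)) = (319252 + 150544)/(103154 - 8) = 469796/103146 = 469796*(1/103146) = 234898/51573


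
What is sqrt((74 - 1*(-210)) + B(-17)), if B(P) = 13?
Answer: 3*sqrt(33) ≈ 17.234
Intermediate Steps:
sqrt((74 - 1*(-210)) + B(-17)) = sqrt((74 - 1*(-210)) + 13) = sqrt((74 + 210) + 13) = sqrt(284 + 13) = sqrt(297) = 3*sqrt(33)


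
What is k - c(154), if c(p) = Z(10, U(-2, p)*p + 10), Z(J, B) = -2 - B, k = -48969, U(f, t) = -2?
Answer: -49265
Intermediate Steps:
c(p) = -12 + 2*p (c(p) = -2 - (-2*p + 10) = -2 - (10 - 2*p) = -2 + (-10 + 2*p) = -12 + 2*p)
k - c(154) = -48969 - (-12 + 2*154) = -48969 - (-12 + 308) = -48969 - 1*296 = -48969 - 296 = -49265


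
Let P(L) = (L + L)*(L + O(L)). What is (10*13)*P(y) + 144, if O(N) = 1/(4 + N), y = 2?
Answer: 3812/3 ≈ 1270.7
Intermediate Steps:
P(L) = 2*L*(L + 1/(4 + L)) (P(L) = (L + L)*(L + 1/(4 + L)) = (2*L)*(L + 1/(4 + L)) = 2*L*(L + 1/(4 + L)))
(10*13)*P(y) + 144 = (10*13)*(2*2*(1 + 2*(4 + 2))/(4 + 2)) + 144 = 130*(2*2*(1 + 2*6)/6) + 144 = 130*(2*2*(⅙)*(1 + 12)) + 144 = 130*(2*2*(⅙)*13) + 144 = 130*(26/3) + 144 = 3380/3 + 144 = 3812/3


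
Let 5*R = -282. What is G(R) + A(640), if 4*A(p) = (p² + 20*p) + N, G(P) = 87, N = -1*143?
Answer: 422605/4 ≈ 1.0565e+5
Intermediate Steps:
R = -282/5 (R = (⅕)*(-282) = -282/5 ≈ -56.400)
N = -143
A(p) = -143/4 + 5*p + p²/4 (A(p) = ((p² + 20*p) - 143)/4 = (-143 + p² + 20*p)/4 = -143/4 + 5*p + p²/4)
G(R) + A(640) = 87 + (-143/4 + 5*640 + (¼)*640²) = 87 + (-143/4 + 3200 + (¼)*409600) = 87 + (-143/4 + 3200 + 102400) = 87 + 422257/4 = 422605/4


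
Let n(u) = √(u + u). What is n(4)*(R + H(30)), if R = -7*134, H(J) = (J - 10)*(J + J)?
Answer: 524*√2 ≈ 741.05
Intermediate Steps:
H(J) = 2*J*(-10 + J) (H(J) = (-10 + J)*(2*J) = 2*J*(-10 + J))
n(u) = √2*√u (n(u) = √(2*u) = √2*√u)
R = -938
n(4)*(R + H(30)) = (√2*√4)*(-938 + 2*30*(-10 + 30)) = (√2*2)*(-938 + 2*30*20) = (2*√2)*(-938 + 1200) = (2*√2)*262 = 524*√2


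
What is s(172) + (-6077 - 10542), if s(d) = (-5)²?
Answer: -16594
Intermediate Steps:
s(d) = 25
s(172) + (-6077 - 10542) = 25 + (-6077 - 10542) = 25 - 16619 = -16594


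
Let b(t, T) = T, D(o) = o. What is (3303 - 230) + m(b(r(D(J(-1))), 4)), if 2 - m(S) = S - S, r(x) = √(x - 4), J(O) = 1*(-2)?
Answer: 3075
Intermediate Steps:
J(O) = -2
r(x) = √(-4 + x)
m(S) = 2 (m(S) = 2 - (S - S) = 2 - 1*0 = 2 + 0 = 2)
(3303 - 230) + m(b(r(D(J(-1))), 4)) = (3303 - 230) + 2 = 3073 + 2 = 3075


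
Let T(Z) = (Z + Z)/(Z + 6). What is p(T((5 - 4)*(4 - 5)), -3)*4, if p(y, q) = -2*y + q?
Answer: -44/5 ≈ -8.8000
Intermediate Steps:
T(Z) = 2*Z/(6 + Z) (T(Z) = (2*Z)/(6 + Z) = 2*Z/(6 + Z))
p(y, q) = q - 2*y
p(T((5 - 4)*(4 - 5)), -3)*4 = (-3 - 4*(5 - 4)*(4 - 5)/(6 + (5 - 4)*(4 - 5)))*4 = (-3 - 4*1*(-1)/(6 + 1*(-1)))*4 = (-3 - 4*(-1)/(6 - 1))*4 = (-3 - 4*(-1)/5)*4 = (-3 - 2*(-⅖))*4 = (-3 + ⅘)*4 = -11/5*4 = -44/5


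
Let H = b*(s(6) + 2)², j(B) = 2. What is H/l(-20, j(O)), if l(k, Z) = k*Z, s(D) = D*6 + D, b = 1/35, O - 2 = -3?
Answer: -242/175 ≈ -1.3829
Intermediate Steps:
O = -1 (O = 2 - 3 = -1)
b = 1/35 ≈ 0.028571
s(D) = 7*D (s(D) = 6*D + D = 7*D)
l(k, Z) = Z*k
H = 1936/35 (H = (7*6 + 2)²/35 = (42 + 2)²/35 = (1/35)*44² = (1/35)*1936 = 1936/35 ≈ 55.314)
H/l(-20, j(O)) = 1936/(35*((2*(-20)))) = (1936/35)/(-40) = (1936/35)*(-1/40) = -242/175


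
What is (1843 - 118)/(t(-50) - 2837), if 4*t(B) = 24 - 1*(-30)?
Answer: -3450/5647 ≈ -0.61094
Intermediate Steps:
t(B) = 27/2 (t(B) = (24 - 1*(-30))/4 = (24 + 30)/4 = (1/4)*54 = 27/2)
(1843 - 118)/(t(-50) - 2837) = (1843 - 118)/(27/2 - 2837) = 1725/(-5647/2) = 1725*(-2/5647) = -3450/5647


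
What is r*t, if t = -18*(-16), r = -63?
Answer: -18144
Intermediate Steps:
t = 288
r*t = -63*288 = -18144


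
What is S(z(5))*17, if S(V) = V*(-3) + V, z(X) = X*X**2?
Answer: -4250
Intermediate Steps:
z(X) = X**3
S(V) = -2*V (S(V) = -3*V + V = -2*V)
S(z(5))*17 = -2*5**3*17 = -2*125*17 = -250*17 = -4250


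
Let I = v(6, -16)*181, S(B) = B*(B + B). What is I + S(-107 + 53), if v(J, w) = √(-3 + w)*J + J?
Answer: 6918 + 1086*I*√19 ≈ 6918.0 + 4733.8*I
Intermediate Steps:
v(J, w) = J + J*√(-3 + w) (v(J, w) = J*√(-3 + w) + J = J + J*√(-3 + w))
S(B) = 2*B² (S(B) = B*(2*B) = 2*B²)
I = 1086 + 1086*I*√19 (I = (6*(1 + √(-3 - 16)))*181 = (6*(1 + √(-19)))*181 = (6*(1 + I*√19))*181 = (6 + 6*I*√19)*181 = 1086 + 1086*I*√19 ≈ 1086.0 + 4733.8*I)
I + S(-107 + 53) = (1086 + 1086*I*√19) + 2*(-107 + 53)² = (1086 + 1086*I*√19) + 2*(-54)² = (1086 + 1086*I*√19) + 2*2916 = (1086 + 1086*I*√19) + 5832 = 6918 + 1086*I*√19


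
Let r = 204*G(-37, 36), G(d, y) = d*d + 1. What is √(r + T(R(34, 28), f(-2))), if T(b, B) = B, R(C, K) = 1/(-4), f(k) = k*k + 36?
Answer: 4*√17470 ≈ 528.70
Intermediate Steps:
f(k) = 36 + k² (f(k) = k² + 36 = 36 + k²)
G(d, y) = 1 + d² (G(d, y) = d² + 1 = 1 + d²)
R(C, K) = -¼
r = 279480 (r = 204*(1 + (-37)²) = 204*(1 + 1369) = 204*1370 = 279480)
√(r + T(R(34, 28), f(-2))) = √(279480 + (36 + (-2)²)) = √(279480 + (36 + 4)) = √(279480 + 40) = √279520 = 4*√17470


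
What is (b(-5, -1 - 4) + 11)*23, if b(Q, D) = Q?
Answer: 138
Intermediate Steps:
(b(-5, -1 - 4) + 11)*23 = (-5 + 11)*23 = 6*23 = 138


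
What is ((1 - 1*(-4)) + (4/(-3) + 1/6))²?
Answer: 529/36 ≈ 14.694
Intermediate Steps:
((1 - 1*(-4)) + (4/(-3) + 1/6))² = ((1 + 4) + (4*(-⅓) + 1*(⅙)))² = (5 + (-4/3 + ⅙))² = (5 - 7/6)² = (23/6)² = 529/36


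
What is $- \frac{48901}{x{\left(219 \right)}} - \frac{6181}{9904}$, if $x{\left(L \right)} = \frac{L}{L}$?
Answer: $- \frac{484321685}{9904} \approx -48902.0$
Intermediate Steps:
$x{\left(L \right)} = 1$
$- \frac{48901}{x{\left(219 \right)}} - \frac{6181}{9904} = - \frac{48901}{1} - \frac{6181}{9904} = \left(-48901\right) 1 - \frac{6181}{9904} = -48901 - \frac{6181}{9904} = - \frac{484321685}{9904}$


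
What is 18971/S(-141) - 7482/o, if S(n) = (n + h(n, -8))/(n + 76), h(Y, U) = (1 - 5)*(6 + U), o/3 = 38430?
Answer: 3384876982/365085 ≈ 9271.5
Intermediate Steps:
o = 115290 (o = 3*38430 = 115290)
h(Y, U) = -24 - 4*U (h(Y, U) = -4*(6 + U) = -24 - 4*U)
S(n) = (8 + n)/(76 + n) (S(n) = (n + (-24 - 4*(-8)))/(n + 76) = (n + (-24 + 32))/(76 + n) = (n + 8)/(76 + n) = (8 + n)/(76 + n))
18971/S(-141) - 7482/o = 18971/(((8 - 141)/(76 - 141))) - 7482/115290 = 18971/((-133/(-65))) - 7482*1/115290 = 18971/((-1/65*(-133))) - 1247/19215 = 18971/(133/65) - 1247/19215 = 18971*(65/133) - 1247/19215 = 1233115/133 - 1247/19215 = 3384876982/365085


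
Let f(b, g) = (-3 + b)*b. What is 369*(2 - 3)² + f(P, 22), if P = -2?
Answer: 379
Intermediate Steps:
f(b, g) = b*(-3 + b)
369*(2 - 3)² + f(P, 22) = 369*(2 - 3)² - 2*(-3 - 2) = 369*(-1)² - 2*(-5) = 369*1 + 10 = 369 + 10 = 379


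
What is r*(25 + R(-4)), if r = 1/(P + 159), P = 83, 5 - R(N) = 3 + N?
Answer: 31/242 ≈ 0.12810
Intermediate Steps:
R(N) = 2 - N (R(N) = 5 - (3 + N) = 5 + (-3 - N) = 2 - N)
r = 1/242 (r = 1/(83 + 159) = 1/242 ≈ 0.0041322)
r*(25 + R(-4)) = (25 + (2 - 1*(-4)))/242 = (25 + (2 + 4))/242 = (25 + 6)/242 = (1/242)*31 = 31/242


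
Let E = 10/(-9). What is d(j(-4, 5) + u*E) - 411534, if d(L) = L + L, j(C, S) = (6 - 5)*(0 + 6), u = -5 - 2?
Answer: -3703558/9 ≈ -4.1151e+5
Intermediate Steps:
u = -7
E = -10/9 (E = 10*(-⅑) = -10/9 ≈ -1.1111)
j(C, S) = 6 (j(C, S) = 1*6 = 6)
d(L) = 2*L
d(j(-4, 5) + u*E) - 411534 = 2*(6 - 7*(-10/9)) - 411534 = 2*(6 + 70/9) - 411534 = 2*(124/9) - 411534 = 248/9 - 411534 = -3703558/9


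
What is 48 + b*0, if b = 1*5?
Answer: 48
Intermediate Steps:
b = 5
48 + b*0 = 48 + 5*0 = 48 + 0 = 48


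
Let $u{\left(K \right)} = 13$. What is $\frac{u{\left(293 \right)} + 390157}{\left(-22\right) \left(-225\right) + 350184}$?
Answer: $\frac{195085}{177567} \approx 1.0987$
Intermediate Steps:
$\frac{u{\left(293 \right)} + 390157}{\left(-22\right) \left(-225\right) + 350184} = \frac{13 + 390157}{\left(-22\right) \left(-225\right) + 350184} = \frac{390170}{4950 + 350184} = \frac{390170}{355134} = 390170 \cdot \frac{1}{355134} = \frac{195085}{177567}$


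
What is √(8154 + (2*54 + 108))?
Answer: 3*√930 ≈ 91.488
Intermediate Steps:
√(8154 + (2*54 + 108)) = √(8154 + (108 + 108)) = √(8154 + 216) = √8370 = 3*√930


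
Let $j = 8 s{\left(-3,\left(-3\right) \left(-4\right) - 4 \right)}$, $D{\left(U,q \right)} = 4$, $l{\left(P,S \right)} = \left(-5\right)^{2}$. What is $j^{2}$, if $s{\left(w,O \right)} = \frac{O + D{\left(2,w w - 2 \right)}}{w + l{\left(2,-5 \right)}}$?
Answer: $\frac{2304}{121} \approx 19.041$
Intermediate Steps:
$l{\left(P,S \right)} = 25$
$s{\left(w,O \right)} = \frac{4 + O}{25 + w}$ ($s{\left(w,O \right)} = \frac{O + 4}{w + 25} = \frac{4 + O}{25 + w}$)
$j = \frac{48}{11}$ ($j = 8 \frac{4 - -8}{25 - 3} = 8 \frac{4 + \left(12 - 4\right)}{22} = 8 \frac{4 + 8}{22} = 8 \cdot \frac{1}{22} \cdot 12 = 8 \cdot \frac{6}{11} = \frac{48}{11} \approx 4.3636$)
$j^{2} = \left(\frac{48}{11}\right)^{2} = \frac{2304}{121}$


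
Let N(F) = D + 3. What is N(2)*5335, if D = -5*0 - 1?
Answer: 10670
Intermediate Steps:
D = -1 (D = 0 - 1 = -1)
N(F) = 2 (N(F) = -1 + 3 = 2)
N(2)*5335 = 2*5335 = 10670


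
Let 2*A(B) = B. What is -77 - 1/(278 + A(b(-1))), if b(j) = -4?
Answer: -21253/276 ≈ -77.004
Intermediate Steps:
A(B) = B/2
-77 - 1/(278 + A(b(-1))) = -77 - 1/(278 + (1/2)*(-4)) = -77 - 1/(278 - 2) = -77 - 1/276 = -21253/276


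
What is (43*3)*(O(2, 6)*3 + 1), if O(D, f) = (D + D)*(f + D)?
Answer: 12513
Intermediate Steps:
O(D, f) = 2*D*(D + f) (O(D, f) = (2*D)*(D + f) = 2*D*(D + f))
(43*3)*(O(2, 6)*3 + 1) = (43*3)*((2*2*(2 + 6))*3 + 1) = 129*((2*2*8)*3 + 1) = 129*(32*3 + 1) = 129*(96 + 1) = 129*97 = 12513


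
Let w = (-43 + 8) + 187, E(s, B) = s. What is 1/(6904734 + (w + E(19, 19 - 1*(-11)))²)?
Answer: 1/6933975 ≈ 1.4422e-7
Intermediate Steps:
w = 152 (w = -35 + 187 = 152)
1/(6904734 + (w + E(19, 19 - 1*(-11)))²) = 1/(6904734 + (152 + 19)²) = 1/(6904734 + 171²) = 1/(6904734 + 29241) = 1/6933975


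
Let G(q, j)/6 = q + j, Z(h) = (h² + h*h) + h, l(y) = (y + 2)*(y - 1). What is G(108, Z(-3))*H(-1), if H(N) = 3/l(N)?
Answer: -1107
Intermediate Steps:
l(y) = (-1 + y)*(2 + y) (l(y) = (2 + y)*(-1 + y) = (-1 + y)*(2 + y))
H(N) = 3/(-2 + N + N²)
Z(h) = h + 2*h² (Z(h) = (h² + h²) + h = 2*h² + h = h + 2*h²)
G(q, j) = 6*j + 6*q (G(q, j) = 6*(q + j) = 6*(j + q) = 6*j + 6*q)
G(108, Z(-3))*H(-1) = (6*(-3*(1 + 2*(-3))) + 6*108)*(3/(-2 - 1 + (-1)²)) = (6*(-3*(1 - 6)) + 648)*(3/(-2 - 1 + 1)) = (6*(-3*(-5)) + 648)*(3/(-2)) = (6*15 + 648)*(3*(-½)) = (90 + 648)*(-3/2) = 738*(-3/2) = -1107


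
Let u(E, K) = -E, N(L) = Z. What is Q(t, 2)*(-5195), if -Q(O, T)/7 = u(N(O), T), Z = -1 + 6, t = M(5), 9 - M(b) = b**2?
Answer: -181825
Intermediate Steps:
M(b) = 9 - b**2
t = -16 (t = 9 - 1*5**2 = 9 - 1*25 = 9 - 25 = -16)
Z = 5
N(L) = 5
Q(O, T) = 35 (Q(O, T) = -(-7)*5 = -7*(-5) = 35)
Q(t, 2)*(-5195) = 35*(-5195) = -181825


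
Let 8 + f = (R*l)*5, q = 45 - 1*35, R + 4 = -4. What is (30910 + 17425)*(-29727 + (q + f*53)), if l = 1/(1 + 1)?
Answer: -1508100335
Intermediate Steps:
l = 1/2 ≈ 0.50000
R = -8 (R = -4 - 4 = -8)
q = 10 (q = 45 - 35 = 10)
f = -28 (f = -8 - 8*1/2*5 = -8 - 4*5 = -8 - 20 = -28)
(30910 + 17425)*(-29727 + (q + f*53)) = (30910 + 17425)*(-29727 + (10 - 28*53)) = 48335*(-29727 + (10 - 1484)) = 48335*(-29727 - 1474) = 48335*(-31201) = -1508100335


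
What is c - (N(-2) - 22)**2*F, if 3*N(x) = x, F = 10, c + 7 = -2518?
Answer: -68965/9 ≈ -7662.8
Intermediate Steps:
c = -2525 (c = -7 - 2518 = -2525)
N(x) = x/3
c - (N(-2) - 22)**2*F = -2525 - ((1/3)*(-2) - 22)**2*10 = -2525 - (-2/3 - 22)**2*10 = -2525 - (-68/3)**2*10 = -2525 - 4624*10/9 = -2525 - 1*46240/9 = -2525 - 46240/9 = -68965/9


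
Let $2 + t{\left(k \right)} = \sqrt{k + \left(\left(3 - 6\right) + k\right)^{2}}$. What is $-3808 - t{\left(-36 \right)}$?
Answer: $-3806 - 3 \sqrt{165} \approx -3844.5$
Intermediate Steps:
$t{\left(k \right)} = -2 + \sqrt{k + \left(-3 + k\right)^{2}}$ ($t{\left(k \right)} = -2 + \sqrt{k + \left(\left(3 - 6\right) + k\right)^{2}} = -2 + \sqrt{k + \left(-3 + k\right)^{2}}$)
$-3808 - t{\left(-36 \right)} = -3808 - \left(-2 + \sqrt{-36 + \left(-3 - 36\right)^{2}}\right) = -3808 - \left(-2 + \sqrt{-36 + \left(-39\right)^{2}}\right) = -3808 - \left(-2 + \sqrt{-36 + 1521}\right) = -3808 - \left(-2 + \sqrt{1485}\right) = -3808 - \left(-2 + 3 \sqrt{165}\right) = -3808 + \left(2 - 3 \sqrt{165}\right) = -3806 - 3 \sqrt{165}$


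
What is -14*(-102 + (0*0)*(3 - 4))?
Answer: 1428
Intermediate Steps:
-14*(-102 + (0*0)*(3 - 4)) = -14*(-102 + 0*(-1)) = -14*(-102 + 0) = -14*(-102) = 1428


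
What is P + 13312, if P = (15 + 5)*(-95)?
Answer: 11412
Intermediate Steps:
P = -1900 (P = 20*(-95) = -1900)
P + 13312 = -1900 + 13312 = 11412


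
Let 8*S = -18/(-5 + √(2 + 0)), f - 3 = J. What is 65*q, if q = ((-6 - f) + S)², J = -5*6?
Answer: 254064915/8464 + 1156545*√2/4232 ≈ 30404.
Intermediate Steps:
J = -30
f = -27 (f = 3 - 30 = -27)
S = -9/(4*(-5 + √2)) (S = (-18/(-5 + √(2 + 0)))/8 = (-18/(-5 + √2))/8 = -9/(4*(-5 + √2)) ≈ 0.62748)
q = (1977/92 + 9*√2/92)² (q = ((-6 - 1*(-27)) + (45/92 + 9*√2/92))² = ((-6 + 27) + (45/92 + 9*√2/92))² = (21 + (45/92 + 9*√2/92))² = (1977/92 + 9*√2/92)² ≈ 467.75)
65*q = 65*(3908691/8464 + 17793*√2/4232) = 254064915/8464 + 1156545*√2/4232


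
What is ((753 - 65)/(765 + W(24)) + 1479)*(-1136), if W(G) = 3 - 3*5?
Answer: -1265930000/753 ≈ -1.6812e+6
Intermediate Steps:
W(G) = -12 (W(G) = 3 - 15 = -12)
((753 - 65)/(765 + W(24)) + 1479)*(-1136) = ((753 - 65)/(765 - 12) + 1479)*(-1136) = (688/753 + 1479)*(-1136) = (1114375/753)*(-1136) = -1265930000/753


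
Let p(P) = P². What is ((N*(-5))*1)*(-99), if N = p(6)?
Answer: 17820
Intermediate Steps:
N = 36 (N = 6² = 36)
((N*(-5))*1)*(-99) = ((36*(-5))*1)*(-99) = -180*1*(-99) = -180*(-99) = 17820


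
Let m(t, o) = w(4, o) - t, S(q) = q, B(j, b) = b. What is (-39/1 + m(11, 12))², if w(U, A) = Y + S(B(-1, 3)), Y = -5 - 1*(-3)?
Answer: 2401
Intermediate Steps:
Y = -2 (Y = -5 + 3 = -2)
w(U, A) = 1 (w(U, A) = -2 + 3 = 1)
m(t, o) = 1 - t
(-39/1 + m(11, 12))² = (-39/1 + (1 - 1*11))² = (-39*1 + (1 - 11))² = (-39 - 10)² = (-49)² = 2401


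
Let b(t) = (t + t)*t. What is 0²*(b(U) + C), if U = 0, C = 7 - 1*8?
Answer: 0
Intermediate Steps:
C = -1 (C = 7 - 8 = -1)
b(t) = 2*t² (b(t) = (2*t)*t = 2*t²)
0²*(b(U) + C) = 0²*(2*0² - 1) = 0*(2*0 - 1) = 0*(0 - 1) = 0*(-1) = 0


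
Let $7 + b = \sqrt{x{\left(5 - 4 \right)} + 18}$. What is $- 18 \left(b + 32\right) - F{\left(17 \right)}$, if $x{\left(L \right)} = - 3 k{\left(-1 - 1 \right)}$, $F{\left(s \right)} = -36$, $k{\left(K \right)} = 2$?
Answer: $-414 - 36 \sqrt{3} \approx -476.35$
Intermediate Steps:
$x{\left(L \right)} = -6$ ($x{\left(L \right)} = \left(-3\right) 2 = -6$)
$b = -7 + 2 \sqrt{3}$ ($b = -7 + \sqrt{-6 + 18} = -7 + \sqrt{12} = -7 + 2 \sqrt{3} \approx -3.5359$)
$- 18 \left(b + 32\right) - F{\left(17 \right)} = - 18 \left(\left(-7 + 2 \sqrt{3}\right) + 32\right) - -36 = - 18 \left(25 + 2 \sqrt{3}\right) + 36 = \left(-450 - 36 \sqrt{3}\right) + 36 = -414 - 36 \sqrt{3}$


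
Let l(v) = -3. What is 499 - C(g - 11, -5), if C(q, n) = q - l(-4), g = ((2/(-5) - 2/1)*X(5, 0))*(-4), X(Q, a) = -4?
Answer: 2727/5 ≈ 545.40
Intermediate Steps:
g = -192/5 (g = ((2/(-5) - 2/1)*(-4))*(-4) = ((2*(-1/5) - 2*1)*(-4))*(-4) = ((-2/5 - 2)*(-4))*(-4) = -12/5*(-4)*(-4) = (48/5)*(-4) = -192/5 ≈ -38.400)
C(q, n) = 3 + q (C(q, n) = q - 1*(-3) = q + 3 = 3 + q)
499 - C(g - 11, -5) = 499 - (3 + (-192/5 - 11)) = 499 - (3 - 247/5) = 499 - 1*(-232/5) = 499 + 232/5 = 2727/5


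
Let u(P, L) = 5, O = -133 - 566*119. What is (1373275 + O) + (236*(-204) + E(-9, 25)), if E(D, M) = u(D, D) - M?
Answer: 1257624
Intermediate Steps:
O = -67487 (O = -133 - 67354 = -67487)
E(D, M) = 5 - M
(1373275 + O) + (236*(-204) + E(-9, 25)) = (1373275 - 67487) + (236*(-204) + (5 - 1*25)) = 1305788 + (-48144 + (5 - 25)) = 1305788 + (-48144 - 20) = 1305788 - 48164 = 1257624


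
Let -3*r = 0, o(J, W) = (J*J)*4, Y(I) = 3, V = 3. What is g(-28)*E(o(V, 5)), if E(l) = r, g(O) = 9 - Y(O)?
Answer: 0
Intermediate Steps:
g(O) = 6 (g(O) = 9 - 1*3 = 9 - 3 = 6)
o(J, W) = 4*J² (o(J, W) = J²*4 = 4*J²)
r = 0 (r = -⅓*0 = 0)
E(l) = 0
g(-28)*E(o(V, 5)) = 6*0 = 0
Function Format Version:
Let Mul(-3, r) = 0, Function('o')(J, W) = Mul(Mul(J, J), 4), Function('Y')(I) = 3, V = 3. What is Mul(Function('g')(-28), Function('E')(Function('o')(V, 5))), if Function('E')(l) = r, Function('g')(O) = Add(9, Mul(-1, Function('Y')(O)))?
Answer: 0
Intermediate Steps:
Function('g')(O) = 6 (Function('g')(O) = Add(9, Mul(-1, 3)) = Add(9, -3) = 6)
Function('o')(J, W) = Mul(4, Pow(J, 2)) (Function('o')(J, W) = Mul(Pow(J, 2), 4) = Mul(4, Pow(J, 2)))
r = 0 (r = Mul(Rational(-1, 3), 0) = 0)
Function('E')(l) = 0
Mul(Function('g')(-28), Function('E')(Function('o')(V, 5))) = Mul(6, 0) = 0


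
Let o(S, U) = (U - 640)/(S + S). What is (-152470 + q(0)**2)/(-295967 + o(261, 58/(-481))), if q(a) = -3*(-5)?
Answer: 19112989545/37156147096 ≈ 0.51440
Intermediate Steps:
o(S, U) = (-640 + U)/(2*S) (o(S, U) = (-640 + U)/((2*S)) = (-640 + U)*(1/(2*S)) = (-640 + U)/(2*S))
q(a) = 15
(-152470 + q(0)**2)/(-295967 + o(261, 58/(-481))) = (-152470 + 15**2)/(-295967 + (1/2)*(-640 + 58/(-481))/261) = (-152470 + 225)/(-295967 + (1/2)*(1/261)*(-640 + 58*(-1/481))) = -152245/(-295967 + (1/2)*(1/261)*(-640 - 58/481)) = -152245/(-295967 + (1/2)*(1/261)*(-307898/481)) = -152245/(-295967 - 153949/125541) = -152245/(-37156147096/125541) = -152245*(-125541/37156147096) = 19112989545/37156147096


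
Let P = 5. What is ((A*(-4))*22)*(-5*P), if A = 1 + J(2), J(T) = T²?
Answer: 11000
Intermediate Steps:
A = 5 (A = 1 + 2² = 1 + 4 = 5)
((A*(-4))*22)*(-5*P) = ((5*(-4))*22)*(-5*5) = -20*22*(-25) = -440*(-25) = 11000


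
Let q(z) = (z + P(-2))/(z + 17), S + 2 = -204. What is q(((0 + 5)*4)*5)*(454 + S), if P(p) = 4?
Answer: 1984/9 ≈ 220.44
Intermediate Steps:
S = -206 (S = -2 - 204 = -206)
q(z) = (4 + z)/(17 + z) (q(z) = (z + 4)/(z + 17) = (4 + z)/(17 + z))
q(((0 + 5)*4)*5)*(454 + S) = ((4 + ((0 + 5)*4)*5)/(17 + ((0 + 5)*4)*5))*(454 - 206) = ((4 + (5*4)*5)/(17 + (5*4)*5))*248 = ((4 + 20*5)/(17 + 20*5))*248 = ((4 + 100)/(17 + 100))*248 = (104/117)*248 = ((1/117)*104)*248 = (8/9)*248 = 1984/9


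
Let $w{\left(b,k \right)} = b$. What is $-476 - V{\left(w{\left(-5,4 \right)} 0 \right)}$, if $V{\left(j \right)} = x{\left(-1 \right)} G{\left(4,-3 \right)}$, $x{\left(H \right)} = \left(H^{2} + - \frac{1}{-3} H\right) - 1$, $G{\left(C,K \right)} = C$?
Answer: $- \frac{1424}{3} \approx -474.67$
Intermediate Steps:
$x{\left(H \right)} = -1 + H^{2} + \frac{H}{3}$ ($x{\left(H \right)} = \left(H^{2} + \left(-1\right) \left(- \frac{1}{3}\right) H\right) - 1 = \left(H^{2} + \frac{H}{3}\right) - 1 = -1 + H^{2} + \frac{H}{3}$)
$V{\left(j \right)} = - \frac{4}{3}$ ($V{\left(j \right)} = \left(-1 + \left(-1\right)^{2} + \frac{1}{3} \left(-1\right)\right) 4 = \left(-1 + 1 - \frac{1}{3}\right) 4 = \left(- \frac{1}{3}\right) 4 = - \frac{4}{3}$)
$-476 - V{\left(w{\left(-5,4 \right)} 0 \right)} = -476 - - \frac{4}{3} = -476 + \frac{4}{3} = - \frac{1424}{3}$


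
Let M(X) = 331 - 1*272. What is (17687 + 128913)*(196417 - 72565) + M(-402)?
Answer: 18156703259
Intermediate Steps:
M(X) = 59 (M(X) = 331 - 272 = 59)
(17687 + 128913)*(196417 - 72565) + M(-402) = (17687 + 128913)*(196417 - 72565) + 59 = 146600*123852 + 59 = 18156703200 + 59 = 18156703259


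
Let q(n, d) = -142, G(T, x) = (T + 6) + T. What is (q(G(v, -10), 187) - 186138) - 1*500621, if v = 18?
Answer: -686901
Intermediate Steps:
G(T, x) = 6 + 2*T (G(T, x) = (6 + T) + T = 6 + 2*T)
(q(G(v, -10), 187) - 186138) - 1*500621 = (-142 - 186138) - 1*500621 = -186280 - 500621 = -686901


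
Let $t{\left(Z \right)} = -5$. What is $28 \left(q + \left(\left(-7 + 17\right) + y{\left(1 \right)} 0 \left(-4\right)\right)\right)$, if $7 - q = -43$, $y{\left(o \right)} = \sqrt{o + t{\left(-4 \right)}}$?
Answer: $1680$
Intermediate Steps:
$y{\left(o \right)} = \sqrt{-5 + o}$ ($y{\left(o \right)} = \sqrt{o - 5} = \sqrt{-5 + o}$)
$q = 50$ ($q = 7 - -43 = 7 + 43 = 50$)
$28 \left(q + \left(\left(-7 + 17\right) + y{\left(1 \right)} 0 \left(-4\right)\right)\right) = 28 \left(50 + \left(\left(-7 + 17\right) + \sqrt{-5 + 1} \cdot 0 \left(-4\right)\right)\right) = 28 \left(50 + \left(10 + \sqrt{-4} \cdot 0\right)\right) = 28 \left(50 + \left(10 + 2 i 0\right)\right) = 28 \left(50 + \left(10 + 0\right)\right) = 28 \left(50 + 10\right) = 28 \cdot 60 = 1680$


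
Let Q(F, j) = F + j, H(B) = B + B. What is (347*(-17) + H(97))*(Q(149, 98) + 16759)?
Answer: -97019230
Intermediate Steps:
H(B) = 2*B
(347*(-17) + H(97))*(Q(149, 98) + 16759) = (347*(-17) + 2*97)*((149 + 98) + 16759) = (-5899 + 194)*(247 + 16759) = -5705*17006 = -97019230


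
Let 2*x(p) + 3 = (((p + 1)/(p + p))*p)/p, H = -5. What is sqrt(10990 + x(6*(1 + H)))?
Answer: sqrt(6329514)/24 ≈ 104.83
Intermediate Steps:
x(p) = -3/2 + (1/2 + p/2)/(2*p) (x(p) = -3/2 + ((((p + 1)/(p + p))*p)/p)/2 = -3/2 + ((((1 + p)/((2*p)))*p)/p)/2 = -3/2 + ((((1 + p)*(1/(2*p)))*p)/p)/2 = -3/2 + ((((1 + p)/(2*p))*p)/p)/2 = -3/2 + ((1/2 + p/2)/p)/2 = -3/2 + (1/2 + p/2)/(2*p))
sqrt(10990 + x(6*(1 + H))) = sqrt(10990 + (1 - 30*(1 - 5))/(4*((6*(1 - 5))))) = sqrt(10990 + (1 - 30*(-4))/(4*((6*(-4))))) = sqrt(10990 + (1/4)*(1 - 5*(-24))/(-24)) = sqrt(10990 + (1/4)*(-1/24)*(1 + 120)) = sqrt(10990 + (1/4)*(-1/24)*121) = sqrt(10990 - 121/96) = sqrt(1054919/96) = sqrt(6329514)/24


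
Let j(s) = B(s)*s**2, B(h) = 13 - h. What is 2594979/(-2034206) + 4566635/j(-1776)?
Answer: -7316856083262523/5739330029236992 ≈ -1.2749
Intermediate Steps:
j(s) = s**2*(13 - s) (j(s) = (13 - s)*s**2 = s**2*(13 - s))
2594979/(-2034206) + 4566635/j(-1776) = 2594979/(-2034206) + 4566635/(((-1776)**2*(13 - 1*(-1776)))) = 2594979*(-1/2034206) + 4566635/((3154176*(13 + 1776))) = -2594979/2034206 + 4566635/((3154176*1789)) = -2594979/2034206 + 4566635/5642820864 = -7316856083262523/5739330029236992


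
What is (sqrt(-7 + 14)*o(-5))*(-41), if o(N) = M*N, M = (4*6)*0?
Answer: 0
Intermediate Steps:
M = 0 (M = 24*0 = 0)
o(N) = 0 (o(N) = 0*N = 0)
(sqrt(-7 + 14)*o(-5))*(-41) = (sqrt(-7 + 14)*0)*(-41) = (sqrt(7)*0)*(-41) = 0*(-41) = 0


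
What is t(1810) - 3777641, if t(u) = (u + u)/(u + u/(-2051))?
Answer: -3872079974/1025 ≈ -3.7776e+6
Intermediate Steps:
t(u) = 2051/1025 (t(u) = (2*u)/(u + u*(-1/2051)) = (2*u)/(u - u/2051) = (2*u)/((2050*u/2051)) = (2*u)*(2051/(2050*u)) = 2051/1025)
t(1810) - 3777641 = 2051/1025 - 3777641 = -3872079974/1025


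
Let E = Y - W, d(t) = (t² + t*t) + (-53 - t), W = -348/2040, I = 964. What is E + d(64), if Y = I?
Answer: 1536659/170 ≈ 9039.2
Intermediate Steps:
W = -29/170 (W = -348*1/2040 = -29/170 ≈ -0.17059)
Y = 964
d(t) = -53 - t + 2*t² (d(t) = (t² + t²) + (-53 - t) = 2*t² + (-53 - t) = -53 - t + 2*t²)
E = 163909/170 (E = 964 - 1*(-29/170) = 964 + 29/170 = 163909/170 ≈ 964.17)
E + d(64) = 163909/170 + (-53 - 1*64 + 2*64²) = 163909/170 + (-53 - 64 + 2*4096) = 163909/170 + (-53 - 64 + 8192) = 163909/170 + 8075 = 1536659/170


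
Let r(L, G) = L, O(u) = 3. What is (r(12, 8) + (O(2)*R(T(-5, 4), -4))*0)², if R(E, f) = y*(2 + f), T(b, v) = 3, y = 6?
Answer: 144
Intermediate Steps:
R(E, f) = 12 + 6*f (R(E, f) = 6*(2 + f) = 12 + 6*f)
(r(12, 8) + (O(2)*R(T(-5, 4), -4))*0)² = (12 + (3*(12 + 6*(-4)))*0)² = (12 + (3*(12 - 24))*0)² = (12 + (3*(-12))*0)² = (12 - 36*0)² = (12 + 0)² = 12² = 144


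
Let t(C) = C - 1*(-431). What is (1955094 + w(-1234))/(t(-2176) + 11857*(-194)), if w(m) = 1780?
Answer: -1956874/2302003 ≈ -0.85007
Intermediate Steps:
t(C) = 431 + C (t(C) = C + 431 = 431 + C)
(1955094 + w(-1234))/(t(-2176) + 11857*(-194)) = (1955094 + 1780)/((431 - 2176) + 11857*(-194)) = 1956874/(-1745 - 2300258) = 1956874/(-2302003) = 1956874*(-1/2302003) = -1956874/2302003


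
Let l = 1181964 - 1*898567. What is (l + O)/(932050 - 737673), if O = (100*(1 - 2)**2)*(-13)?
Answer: 282097/194377 ≈ 1.4513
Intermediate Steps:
l = 283397 (l = 1181964 - 898567 = 283397)
O = -1300 (O = (100*(-1)**2)*(-13) = (100*1)*(-13) = 100*(-13) = -1300)
(l + O)/(932050 - 737673) = (283397 - 1300)/(932050 - 737673) = 282097/194377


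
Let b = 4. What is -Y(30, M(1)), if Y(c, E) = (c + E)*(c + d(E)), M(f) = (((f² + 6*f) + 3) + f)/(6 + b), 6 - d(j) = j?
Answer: -108539/100 ≈ -1085.4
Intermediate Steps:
d(j) = 6 - j
M(f) = 3/10 + f²/10 + 7*f/10 (M(f) = (((f² + 6*f) + 3) + f)/(6 + 4) = ((3 + f² + 6*f) + f)/10 = (3 + f² + 7*f)*(⅒) = 3/10 + f²/10 + 7*f/10)
Y(c, E) = (E + c)*(6 + c - E) (Y(c, E) = (c + E)*(c + (6 - E)) = (E + c)*(6 + c - E))
-Y(30, M(1)) = -(30² - (3/10 + (⅒)*1² + (7/10)*1)² + 6*(3/10 + (⅒)*1² + (7/10)*1) + 6*30) = -(900 - (3/10 + (⅒)*1 + 7/10)² + 6*(3/10 + (⅒)*1 + 7/10) + 180) = -(900 - (3/10 + ⅒ + 7/10)² + 6*(3/10 + ⅒ + 7/10) + 180) = -(900 - (11/10)² + 6*(11/10) + 180) = -(900 - 1*121/100 + 33/5 + 180) = -(900 - 121/100 + 33/5 + 180) = -1*108539/100 = -108539/100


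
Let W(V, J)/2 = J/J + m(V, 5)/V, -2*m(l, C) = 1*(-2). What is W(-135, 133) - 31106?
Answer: -4199042/135 ≈ -31104.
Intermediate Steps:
m(l, C) = 1 (m(l, C) = -(-2)/2 = -1/2*(-2) = 1)
W(V, J) = 2 + 2/V (W(V, J) = 2*(J/J + 1/V) = 2*(1 + 1/V) = 2 + 2/V)
W(-135, 133) - 31106 = (2 + 2/(-135)) - 31106 = (2 + 2*(-1/135)) - 31106 = (2 - 2/135) - 31106 = 268/135 - 31106 = -4199042/135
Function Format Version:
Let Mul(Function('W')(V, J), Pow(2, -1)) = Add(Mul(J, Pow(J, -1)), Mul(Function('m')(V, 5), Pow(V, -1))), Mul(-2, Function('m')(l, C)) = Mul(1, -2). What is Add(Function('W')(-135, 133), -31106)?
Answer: Rational(-4199042, 135) ≈ -31104.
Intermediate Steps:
Function('m')(l, C) = 1 (Function('m')(l, C) = Mul(Rational(-1, 2), Mul(1, -2)) = Mul(Rational(-1, 2), -2) = 1)
Function('W')(V, J) = Add(2, Mul(2, Pow(V, -1))) (Function('W')(V, J) = Mul(2, Add(Mul(J, Pow(J, -1)), Mul(1, Pow(V, -1)))) = Mul(2, Add(1, Pow(V, -1))) = Add(2, Mul(2, Pow(V, -1))))
Add(Function('W')(-135, 133), -31106) = Add(Add(2, Mul(2, Pow(-135, -1))), -31106) = Add(Add(2, Mul(2, Rational(-1, 135))), -31106) = Add(Add(2, Rational(-2, 135)), -31106) = Add(Rational(268, 135), -31106) = Rational(-4199042, 135)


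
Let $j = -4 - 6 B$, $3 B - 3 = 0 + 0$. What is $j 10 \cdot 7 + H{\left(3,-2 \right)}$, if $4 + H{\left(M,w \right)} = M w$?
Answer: $-710$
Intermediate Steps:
$B = 1$ ($B = 1 + \frac{0 + 0}{3} = 1 + \frac{1}{3} \cdot 0 = 1 + 0 = 1$)
$H{\left(M,w \right)} = -4 + M w$
$j = -10$ ($j = -4 - 6 = -10$)
$j 10 \cdot 7 + H{\left(3,-2 \right)} = - 10 \cdot 10 \cdot 7 + \left(-4 + 3 \left(-2\right)\right) = \left(-10\right) 70 - 10 = -700 - 10 = -710$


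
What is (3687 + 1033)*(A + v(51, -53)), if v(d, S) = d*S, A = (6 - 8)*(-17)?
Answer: -12597680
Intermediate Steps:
A = 34 (A = -2*(-17) = 34)
v(d, S) = S*d
(3687 + 1033)*(A + v(51, -53)) = (3687 + 1033)*(34 - 53*51) = 4720*(34 - 2703) = 4720*(-2669) = -12597680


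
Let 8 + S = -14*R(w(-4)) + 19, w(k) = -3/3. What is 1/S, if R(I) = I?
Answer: 1/25 ≈ 0.040000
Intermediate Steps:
w(k) = -1 (w(k) = -3*⅓ = -1)
S = 25 (S = -8 + (-14*(-1) + 19) = -8 + (14 + 19) = -8 + 33 = 25)
1/S = 1/25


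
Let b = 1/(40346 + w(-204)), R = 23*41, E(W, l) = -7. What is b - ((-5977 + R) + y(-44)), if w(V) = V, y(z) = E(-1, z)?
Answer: 202355823/40142 ≈ 5041.0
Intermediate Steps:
y(z) = -7
R = 943
b = 1/40142 (b = 1/(40346 - 204) = 1/40142 ≈ 2.4912e-5)
b - ((-5977 + R) + y(-44)) = 1/40142 - ((-5977 + 943) - 7) = 1/40142 - (-5034 - 7) = 1/40142 - 1*(-5041) = 1/40142 + 5041 = 202355823/40142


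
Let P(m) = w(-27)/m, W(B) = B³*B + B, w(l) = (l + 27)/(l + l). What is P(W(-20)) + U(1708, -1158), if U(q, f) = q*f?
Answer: -1977864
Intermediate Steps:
w(l) = (27 + l)/(2*l) (w(l) = (27 + l)/((2*l)) = (27 + l)*(1/(2*l)) = (27 + l)/(2*l))
W(B) = B + B⁴ (W(B) = B⁴ + B = B + B⁴)
P(m) = 0 (P(m) = ((½)*(27 - 27)/(-27))/m = ((½)*(-1/27)*0)/m = 0/m = 0)
U(q, f) = f*q
P(W(-20)) + U(1708, -1158) = 0 - 1158*1708 = 0 - 1977864 = -1977864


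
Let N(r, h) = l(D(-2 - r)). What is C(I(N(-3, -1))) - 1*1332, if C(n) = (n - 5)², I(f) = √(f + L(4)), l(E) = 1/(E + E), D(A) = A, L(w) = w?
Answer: -2605/2 - 15*√2 ≈ -1323.7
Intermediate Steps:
l(E) = 1/(2*E)
N(r, h) = 1/(2*(-2 - r))
I(f) = √(4 + f) (I(f) = √(f + 4) = √(4 + f))
C(n) = (-5 + n)²
C(I(N(-3, -1))) - 1*1332 = (-5 + √(4 - 1/(4 + 2*(-3))))² - 1*1332 = (-5 + √(4 - 1/(4 - 6)))² - 1332 = (-5 + √(4 - 1/(-2)))² - 1332 = (-5 + √(4 - 1*(-½)))² - 1332 = (-5 + √(4 + ½))² - 1332 = (-5 + √(9/2))² - 1332 = (-5 + 3*√2/2)² - 1332 = -1332 + (-5 + 3*√2/2)²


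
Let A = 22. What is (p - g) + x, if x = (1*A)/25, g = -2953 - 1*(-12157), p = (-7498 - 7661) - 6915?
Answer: -781928/25 ≈ -31277.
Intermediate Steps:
p = -22074 (p = -15159 - 6915 = -22074)
g = 9204 (g = -2953 + 12157 = 9204)
x = 22/25 (x = (1*22)/25 = 22*(1/25) = 22/25 ≈ 0.88000)
(p - g) + x = (-22074 - 1*9204) + 22/25 = (-22074 - 9204) + 22/25 = -31278 + 22/25 = -781928/25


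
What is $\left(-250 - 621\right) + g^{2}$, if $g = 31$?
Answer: $90$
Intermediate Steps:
$\left(-250 - 621\right) + g^{2} = \left(-250 - 621\right) + 31^{2} = \left(-250 - 621\right) + 961 = -871 + 961 = 90$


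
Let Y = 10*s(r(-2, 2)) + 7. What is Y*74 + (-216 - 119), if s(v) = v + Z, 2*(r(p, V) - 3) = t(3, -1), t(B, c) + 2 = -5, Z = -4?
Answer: -3147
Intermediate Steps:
t(B, c) = -7 (t(B, c) = -2 - 5 = -7)
r(p, V) = -½ (r(p, V) = 3 + (½)*(-7) = 3 - 7/2 = -½)
s(v) = -4 + v (s(v) = v - 4 = -4 + v)
Y = -38 (Y = 10*(-4 - ½) + 7 = 10*(-9/2) + 7 = -45 + 7 = -38)
Y*74 + (-216 - 119) = -38*74 + (-216 - 119) = -2812 - 335 = -3147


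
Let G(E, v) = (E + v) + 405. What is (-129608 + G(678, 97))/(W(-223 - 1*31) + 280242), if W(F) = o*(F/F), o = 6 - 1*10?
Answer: -64214/140119 ≈ -0.45828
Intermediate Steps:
G(E, v) = 405 + E + v
o = -4 (o = 6 - 10 = -4)
W(F) = -4 (W(F) = -4*F/F = -4*1 = -4)
(-129608 + G(678, 97))/(W(-223 - 1*31) + 280242) = (-129608 + (405 + 678 + 97))/(-4 + 280242) = (-129608 + 1180)/280238 = -128428*1/280238 = -64214/140119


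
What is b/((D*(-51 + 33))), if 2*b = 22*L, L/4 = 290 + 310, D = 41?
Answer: -4400/123 ≈ -35.772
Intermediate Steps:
L = 2400 (L = 4*(290 + 310) = 4*600 = 2400)
b = 26400 (b = (22*2400)/2 = (1/2)*52800 = 26400)
b/((D*(-51 + 33))) = 26400/((41*(-51 + 33))) = 26400/((41*(-18))) = 26400/(-738) = 26400*(-1/738) = -4400/123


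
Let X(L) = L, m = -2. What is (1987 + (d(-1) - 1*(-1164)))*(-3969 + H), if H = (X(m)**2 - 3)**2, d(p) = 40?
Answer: -12661888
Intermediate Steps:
H = 1 (H = ((-2)**2 - 3)**2 = (4 - 3)**2 = 1**2 = 1)
(1987 + (d(-1) - 1*(-1164)))*(-3969 + H) = (1987 + (40 - 1*(-1164)))*(-3969 + 1) = (1987 + (40 + 1164))*(-3968) = (1987 + 1204)*(-3968) = 3191*(-3968) = -12661888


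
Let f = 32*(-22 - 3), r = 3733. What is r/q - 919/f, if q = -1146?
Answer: -966613/458400 ≈ -2.1087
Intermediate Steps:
f = -800 (f = 32*(-25) = -800)
r/q - 919/f = 3733/(-1146) - 919/(-800) = 3733*(-1/1146) - 919*(-1/800) = -3733/1146 + 919/800 = -966613/458400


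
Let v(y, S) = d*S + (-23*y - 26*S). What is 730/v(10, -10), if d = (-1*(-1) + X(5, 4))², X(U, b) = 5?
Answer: -73/33 ≈ -2.2121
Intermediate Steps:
d = 36 (d = (-1*(-1) + 5)² = (1 + 5)² = 6² = 36)
v(y, S) = -23*y + 10*S (v(y, S) = 36*S + (-23*y - 26*S) = 36*S + (-26*S - 23*y) = -23*y + 10*S)
730/v(10, -10) = 730/(-23*10 + 10*(-10)) = 730/(-230 - 100) = 730/(-330) = 730*(-1/330) = -73/33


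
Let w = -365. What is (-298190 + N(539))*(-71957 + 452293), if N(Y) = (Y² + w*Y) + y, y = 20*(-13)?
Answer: -77841087104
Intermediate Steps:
y = -260
N(Y) = -260 + Y² - 365*Y (N(Y) = (Y² - 365*Y) - 260 = -260 + Y² - 365*Y)
(-298190 + N(539))*(-71957 + 452293) = (-298190 + (-260 + 539² - 365*539))*(-71957 + 452293) = (-298190 + (-260 + 290521 - 196735))*380336 = (-298190 + 93526)*380336 = -204664*380336 = -77841087104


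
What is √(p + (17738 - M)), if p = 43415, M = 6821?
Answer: 34*√47 ≈ 233.09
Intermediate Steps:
√(p + (17738 - M)) = √(43415 + (17738 - 1*6821)) = √(43415 + (17738 - 6821)) = √(43415 + 10917) = √54332 = 34*√47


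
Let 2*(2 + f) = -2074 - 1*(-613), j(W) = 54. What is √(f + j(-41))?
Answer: I*√2714/2 ≈ 26.048*I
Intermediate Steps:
f = -1465/2 (f = -2 + (-2074 - 1*(-613))/2 = -2 + (-2074 + 613)/2 = -2 + (½)*(-1461) = -2 - 1461/2 = -1465/2 ≈ -732.50)
√(f + j(-41)) = √(-1465/2 + 54) = √(-1357/2) = I*√2714/2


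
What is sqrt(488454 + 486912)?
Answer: 3*sqrt(108374) ≈ 987.61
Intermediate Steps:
sqrt(488454 + 486912) = sqrt(975366) = 3*sqrt(108374)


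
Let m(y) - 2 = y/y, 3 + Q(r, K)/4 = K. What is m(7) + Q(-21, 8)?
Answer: 23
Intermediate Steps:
Q(r, K) = -12 + 4*K
m(y) = 3 (m(y) = 2 + y/y = 2 + 1 = 3)
m(7) + Q(-21, 8) = 3 + (-12 + 4*8) = 3 + (-12 + 32) = 3 + 20 = 23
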